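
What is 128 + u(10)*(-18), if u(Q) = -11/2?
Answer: 227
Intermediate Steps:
u(Q) = -11/2 (u(Q) = -11*½ = -11/2)
128 + u(10)*(-18) = 128 - 11/2*(-18) = 128 + 99 = 227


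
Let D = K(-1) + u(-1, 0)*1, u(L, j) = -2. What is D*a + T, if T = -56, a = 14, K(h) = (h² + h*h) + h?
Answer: -70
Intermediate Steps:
K(h) = h + 2*h² (K(h) = (h² + h²) + h = 2*h² + h = h + 2*h²)
D = -1 (D = -(1 + 2*(-1)) - 2*1 = -(1 - 2) - 2 = -1*(-1) - 2 = 1 - 2 = -1)
D*a + T = -1*14 - 56 = -14 - 56 = -70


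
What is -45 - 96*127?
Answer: -12237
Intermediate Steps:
-45 - 96*127 = -45 - 12192 = -12237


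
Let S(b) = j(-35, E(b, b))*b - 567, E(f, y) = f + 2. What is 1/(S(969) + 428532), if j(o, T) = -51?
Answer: 1/378546 ≈ 2.6417e-6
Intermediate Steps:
E(f, y) = 2 + f
S(b) = -567 - 51*b (S(b) = -51*b - 567 = -567 - 51*b)
1/(S(969) + 428532) = 1/((-567 - 51*969) + 428532) = 1/((-567 - 49419) + 428532) = 1/(-49986 + 428532) = 1/378546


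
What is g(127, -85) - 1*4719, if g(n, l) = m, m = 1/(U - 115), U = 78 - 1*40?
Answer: -363364/77 ≈ -4719.0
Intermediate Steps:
U = 38 (U = 78 - 40 = 38)
m = -1/77 (m = 1/(38 - 115) = 1/(-77) = -1/77 ≈ -0.012987)
g(n, l) = -1/77
g(127, -85) - 1*4719 = -1/77 - 1*4719 = -1/77 - 4719 = -363364/77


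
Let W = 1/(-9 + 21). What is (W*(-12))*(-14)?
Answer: 14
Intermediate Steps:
W = 1/12 ≈ 0.083333
(W*(-12))*(-14) = ((1/12)*(-12))*(-14) = -1*(-14) = 14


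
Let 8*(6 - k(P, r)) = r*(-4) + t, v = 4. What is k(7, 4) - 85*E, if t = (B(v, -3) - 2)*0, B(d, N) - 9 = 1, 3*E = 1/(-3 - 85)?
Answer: 2197/264 ≈ 8.3220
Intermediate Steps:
E = -1/264 (E = 1/(3*(-3 - 85)) = (⅓)/(-88) = (⅓)*(-1/88) = -1/264 ≈ -0.0037879)
B(d, N) = 10 (B(d, N) = 9 + 1 = 10)
t = 0 (t = (10 - 2)*0 = 8*0 = 0)
k(P, r) = 6 + r/2 (k(P, r) = 6 - (r*(-4) + 0)/8 = 6 - (-4*r + 0)/8 = 6 - (-1)*r/2 = 6 + r/2)
k(7, 4) - 85*E = (6 + (½)*4) - 85*(-1/264) = (6 + 2) + 85/264 = 8 + 85/264 = 2197/264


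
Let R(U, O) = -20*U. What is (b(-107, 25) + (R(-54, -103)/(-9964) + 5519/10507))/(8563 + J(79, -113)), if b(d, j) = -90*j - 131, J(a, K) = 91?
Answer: -31153426029/113250298399 ≈ -0.27508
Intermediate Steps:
b(d, j) = -131 - 90*j
(b(-107, 25) + (R(-54, -103)/(-9964) + 5519/10507))/(8563 + J(79, -113)) = ((-131 - 90*25) + (-20*(-54)/(-9964) + 5519/10507))/(8563 + 91) = ((-131 - 2250) + (1080*(-1/9964) + 5519*(1/10507)))/8654 = (-2381 + (-270/2491 + 5519/10507))*(1/8654) = (-2381 + 10910939/26172937)*(1/8654) = -62306852058/26172937*1/8654 = -31153426029/113250298399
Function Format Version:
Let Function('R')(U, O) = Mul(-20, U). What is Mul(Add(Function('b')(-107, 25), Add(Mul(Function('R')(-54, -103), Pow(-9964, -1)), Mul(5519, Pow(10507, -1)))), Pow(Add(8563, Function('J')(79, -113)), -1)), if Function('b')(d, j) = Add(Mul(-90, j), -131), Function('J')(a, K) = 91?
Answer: Rational(-31153426029, 113250298399) ≈ -0.27508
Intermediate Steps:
Function('b')(d, j) = Add(-131, Mul(-90, j))
Mul(Add(Function('b')(-107, 25), Add(Mul(Function('R')(-54, -103), Pow(-9964, -1)), Mul(5519, Pow(10507, -1)))), Pow(Add(8563, Function('J')(79, -113)), -1)) = Mul(Add(Add(-131, Mul(-90, 25)), Add(Mul(Mul(-20, -54), Pow(-9964, -1)), Mul(5519, Pow(10507, -1)))), Pow(Add(8563, 91), -1)) = Mul(Add(Add(-131, -2250), Add(Mul(1080, Rational(-1, 9964)), Mul(5519, Rational(1, 10507)))), Pow(8654, -1)) = Mul(Add(-2381, Add(Rational(-270, 2491), Rational(5519, 10507))), Rational(1, 8654)) = Mul(Add(-2381, Rational(10910939, 26172937)), Rational(1, 8654)) = Mul(Rational(-62306852058, 26172937), Rational(1, 8654)) = Rational(-31153426029, 113250298399)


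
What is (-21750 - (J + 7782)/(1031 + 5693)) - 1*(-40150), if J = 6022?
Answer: 30926949/1681 ≈ 18398.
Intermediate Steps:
(-21750 - (J + 7782)/(1031 + 5693)) - 1*(-40150) = (-21750 - (6022 + 7782)/(1031 + 5693)) - 1*(-40150) = (-21750 - 13804/6724) + 40150 = (-21750 - 1*3451/1681) + 40150 = (-21750 - 3451/1681) + 40150 = -36565201/1681 + 40150 = 30926949/1681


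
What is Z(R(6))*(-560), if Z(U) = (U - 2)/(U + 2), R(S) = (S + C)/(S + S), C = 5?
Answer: 208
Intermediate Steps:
R(S) = (5 + S)/(2*S) (R(S) = (S + 5)/(S + S) = (5 + S)/((2*S)) = (5 + S)*(1/(2*S)) = (5 + S)/(2*S))
Z(U) = (-2 + U)/(2 + U)
Z(R(6))*(-560) = ((-2 + (1/2)*(5 + 6)/6)/(2 + (1/2)*(5 + 6)/6))*(-560) = ((-2 + (1/2)*(1/6)*11)/(2 + (1/2)*(1/6)*11))*(-560) = ((-2 + 11/12)/(2 + 11/12))*(-560) = (-13/12/(35/12))*(-560) = ((12/35)*(-13/12))*(-560) = -13/35*(-560) = 208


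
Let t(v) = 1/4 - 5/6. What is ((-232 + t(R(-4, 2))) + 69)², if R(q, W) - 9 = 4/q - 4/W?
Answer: 3853369/144 ≈ 26760.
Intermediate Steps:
R(q, W) = 9 - 4/W + 4/q (R(q, W) = 9 + (4/q - 4/W) = 9 + (-4/W + 4/q) = 9 - 4/W + 4/q)
t(v) = -7/12 (t(v) = 1*(¼) - 5*⅙ = ¼ - ⅚ = -7/12)
((-232 + t(R(-4, 2))) + 69)² = ((-232 - 7/12) + 69)² = (-2791/12 + 69)² = (-1963/12)² = 3853369/144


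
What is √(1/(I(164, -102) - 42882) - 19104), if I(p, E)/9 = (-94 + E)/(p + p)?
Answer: I*√236271319678433130/3516765 ≈ 138.22*I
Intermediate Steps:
I(p, E) = 9*(-94 + E)/(2*p) (I(p, E) = 9*((-94 + E)/(p + p)) = 9*((-94 + E)/((2*p))) = 9*((-94 + E)*(1/(2*p))) = 9*((-94 + E)/(2*p)) = 9*(-94 + E)/(2*p))
√(1/(I(164, -102) - 42882) - 19104) = √(1/((9/2)*(-94 - 102)/164 - 42882) - 19104) = √(1/((9/2)*(1/164)*(-196) - 42882) - 19104) = √(1/(-441/82 - 42882) - 19104) = √(1/(-3516765/82) - 19104) = √(-82/3516765 - 19104) = √(-67184278642/3516765) = I*√236271319678433130/3516765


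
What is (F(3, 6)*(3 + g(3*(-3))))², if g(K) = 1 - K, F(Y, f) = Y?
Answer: 1521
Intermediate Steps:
(F(3, 6)*(3 + g(3*(-3))))² = (3*(3 + (1 - 3*(-3))))² = (3*(3 + (1 - 1*(-9))))² = (3*(3 + (1 + 9)))² = (3*(3 + 10))² = (3*13)² = 39² = 1521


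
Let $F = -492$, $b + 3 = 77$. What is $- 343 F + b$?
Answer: $168830$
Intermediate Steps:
$b = 74$ ($b = -3 + 77 = 74$)
$- 343 F + b = \left(-343\right) \left(-492\right) + 74 = 168756 + 74 = 168830$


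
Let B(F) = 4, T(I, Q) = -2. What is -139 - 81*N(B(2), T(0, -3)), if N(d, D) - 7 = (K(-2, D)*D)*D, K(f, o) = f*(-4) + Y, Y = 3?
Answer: -4270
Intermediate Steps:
K(f, o) = 3 - 4*f (K(f, o) = f*(-4) + 3 = -4*f + 3 = 3 - 4*f)
N(d, D) = 7 + 11*D**2 (N(d, D) = 7 + ((3 - 4*(-2))*D)*D = 7 + ((3 + 8)*D)*D = 7 + (11*D)*D = 7 + 11*D**2)
-139 - 81*N(B(2), T(0, -3)) = -139 - 81*(7 + 11*(-2)**2) = -139 - 81*(7 + 11*4) = -139 - 81*(7 + 44) = -139 - 81*51 = -139 - 4131 = -4270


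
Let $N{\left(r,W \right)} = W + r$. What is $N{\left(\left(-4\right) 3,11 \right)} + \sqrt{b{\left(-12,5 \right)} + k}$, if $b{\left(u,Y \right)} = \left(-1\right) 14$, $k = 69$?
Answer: $-1 + \sqrt{55} \approx 6.4162$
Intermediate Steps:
$b{\left(u,Y \right)} = -14$
$N{\left(\left(-4\right) 3,11 \right)} + \sqrt{b{\left(-12,5 \right)} + k} = \left(11 - 12\right) + \sqrt{-14 + 69} = \left(11 - 12\right) + \sqrt{55} = -1 + \sqrt{55}$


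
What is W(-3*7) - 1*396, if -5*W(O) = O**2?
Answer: -2421/5 ≈ -484.20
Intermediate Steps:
W(O) = -O**2/5
W(-3*7) - 1*396 = -(-3*7)**2/5 - 1*396 = -1/5*(-21)**2 - 396 = -1/5*441 - 396 = -441/5 - 396 = -2421/5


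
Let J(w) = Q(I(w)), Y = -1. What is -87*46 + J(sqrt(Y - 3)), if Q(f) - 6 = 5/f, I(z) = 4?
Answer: -15979/4 ≈ -3994.8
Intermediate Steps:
Q(f) = 6 + 5/f
J(w) = 29/4 (J(w) = 6 + 5/4 = 29/4)
-87*46 + J(sqrt(Y - 3)) = -87*46 + 29/4 = -4002 + 29/4 = -15979/4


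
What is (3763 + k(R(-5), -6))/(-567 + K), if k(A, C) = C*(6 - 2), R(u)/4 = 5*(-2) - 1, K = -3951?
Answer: -3739/4518 ≈ -0.82758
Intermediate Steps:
R(u) = -44 (R(u) = 4*(5*(-2) - 1) = 4*(-10 - 1) = 4*(-11) = -44)
k(A, C) = 4*C (k(A, C) = C*4 = 4*C)
(3763 + k(R(-5), -6))/(-567 + K) = (3763 + 4*(-6))/(-567 - 3951) = (3763 - 24)/(-4518) = 3739*(-1/4518) = -3739/4518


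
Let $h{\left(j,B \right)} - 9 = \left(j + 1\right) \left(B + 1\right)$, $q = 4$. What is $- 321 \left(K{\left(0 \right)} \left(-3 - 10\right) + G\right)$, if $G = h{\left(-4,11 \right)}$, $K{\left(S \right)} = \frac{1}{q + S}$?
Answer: $\frac{38841}{4} \approx 9710.3$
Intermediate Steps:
$K{\left(S \right)} = \frac{1}{4 + S}$
$h{\left(j,B \right)} = 9 + \left(1 + B\right) \left(1 + j\right)$ ($h{\left(j,B \right)} = 9 + \left(j + 1\right) \left(B + 1\right) = 9 + \left(1 + j\right) \left(1 + B\right) = 9 + \left(1 + B\right) \left(1 + j\right)$)
$G = -27$ ($G = 10 + 11 - 4 + 11 \left(-4\right) = 10 + 11 - 4 - 44 = -27$)
$- 321 \left(K{\left(0 \right)} \left(-3 - 10\right) + G\right) = - 321 \left(\frac{-3 - 10}{4 + 0} - 27\right) = - 321 \left(\frac{1}{4} \left(-13\right) - 27\right) = - 321 \left(- \frac{13}{4} - 27\right) = \left(-321\right) \left(- \frac{121}{4}\right) = \frac{38841}{4}$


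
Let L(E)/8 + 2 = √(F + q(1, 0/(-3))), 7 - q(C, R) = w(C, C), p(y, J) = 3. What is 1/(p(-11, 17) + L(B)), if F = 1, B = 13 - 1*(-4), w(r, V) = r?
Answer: 13/279 + 8*√7/279 ≈ 0.12246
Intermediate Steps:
q(C, R) = 7 - C
B = 17 (B = 13 + 4 = 17)
L(E) = -16 + 8*√7 (L(E) = -16 + 8*√(1 + (7 - 1*1)) = -16 + 8*√(1 + (7 - 1)) = -16 + 8*√(1 + 6) = -16 + 8*√7)
1/(p(-11, 17) + L(B)) = 1/(3 + (-16 + 8*√7)) = 1/(-13 + 8*√7)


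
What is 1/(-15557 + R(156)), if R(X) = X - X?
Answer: -1/15557 ≈ -6.4280e-5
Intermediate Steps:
R(X) = 0
1/(-15557 + R(156)) = 1/(-15557 + 0) = 1/(-15557) = -1/15557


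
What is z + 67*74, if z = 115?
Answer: 5073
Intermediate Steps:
z + 67*74 = 115 + 67*74 = 115 + 4958 = 5073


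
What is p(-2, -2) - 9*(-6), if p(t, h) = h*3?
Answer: 48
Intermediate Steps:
p(t, h) = 3*h
p(-2, -2) - 9*(-6) = 3*(-2) - 9*(-6) = -6 + 54 = 48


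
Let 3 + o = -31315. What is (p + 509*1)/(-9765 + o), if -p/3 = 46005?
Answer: 137506/41083 ≈ 3.3470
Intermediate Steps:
p = -138015 (p = -3*46005 = -138015)
o = -31318 (o = -3 - 31315 = -31318)
(p + 509*1)/(-9765 + o) = (-138015 + 509*1)/(-9765 - 31318) = (-138015 + 509)/(-41083) = -137506*(-1/41083) = 137506/41083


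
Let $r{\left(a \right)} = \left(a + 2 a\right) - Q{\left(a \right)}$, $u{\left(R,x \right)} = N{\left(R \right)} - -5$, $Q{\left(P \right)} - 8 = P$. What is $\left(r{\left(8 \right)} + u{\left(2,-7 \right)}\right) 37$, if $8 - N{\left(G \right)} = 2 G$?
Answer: $629$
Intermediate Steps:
$Q{\left(P \right)} = 8 + P$
$N{\left(G \right)} = 8 - 2 G$
$u{\left(R,x \right)} = 13 - 2 R$ ($u{\left(R,x \right)} = \left(8 - 2 R\right) - -5 = \left(8 - 2 R\right) + 5 = 13 - 2 R$)
$r{\left(a \right)} = -8 + 2 a$ ($r{\left(a \right)} = \left(a + 2 a\right) - \left(8 + a\right) = 3 a - \left(8 + a\right) = -8 + 2 a$)
$\left(r{\left(8 \right)} + u{\left(2,-7 \right)}\right) 37 = \left(\left(-8 + 2 \cdot 8\right) + \left(13 - 4\right)\right) 37 = \left(\left(-8 + 16\right) + \left(13 - 4\right)\right) 37 = \left(8 + 9\right) 37 = 17 \cdot 37 = 629$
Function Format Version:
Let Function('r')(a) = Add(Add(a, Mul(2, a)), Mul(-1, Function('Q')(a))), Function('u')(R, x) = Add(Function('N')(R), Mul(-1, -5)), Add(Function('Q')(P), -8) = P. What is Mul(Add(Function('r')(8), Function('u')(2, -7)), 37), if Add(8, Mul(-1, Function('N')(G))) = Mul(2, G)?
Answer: 629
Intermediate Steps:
Function('Q')(P) = Add(8, P)
Function('N')(G) = Add(8, Mul(-2, G)) (Function('N')(G) = Add(8, Mul(-1, Mul(2, G))) = Add(8, Mul(-2, G)))
Function('u')(R, x) = Add(13, Mul(-2, R)) (Function('u')(R, x) = Add(Add(8, Mul(-2, R)), Mul(-1, -5)) = Add(Add(8, Mul(-2, R)), 5) = Add(13, Mul(-2, R)))
Function('r')(a) = Add(-8, Mul(2, a)) (Function('r')(a) = Add(Add(a, Mul(2, a)), Mul(-1, Add(8, a))) = Add(Mul(3, a), Add(-8, Mul(-1, a))) = Add(-8, Mul(2, a)))
Mul(Add(Function('r')(8), Function('u')(2, -7)), 37) = Mul(Add(Add(-8, Mul(2, 8)), Add(13, Mul(-2, 2))), 37) = Mul(Add(Add(-8, 16), Add(13, -4)), 37) = Mul(Add(8, 9), 37) = Mul(17, 37) = 629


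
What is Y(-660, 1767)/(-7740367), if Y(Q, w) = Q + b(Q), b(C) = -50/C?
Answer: 43555/510864222 ≈ 8.5257e-5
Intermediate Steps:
Y(Q, w) = Q - 50/Q
Y(-660, 1767)/(-7740367) = (-660 - 50/(-660))/(-7740367) = (-660 - 50*(-1/660))*(-1/7740367) = (-660 + 5/66)*(-1/7740367) = -43555/66*(-1/7740367) = 43555/510864222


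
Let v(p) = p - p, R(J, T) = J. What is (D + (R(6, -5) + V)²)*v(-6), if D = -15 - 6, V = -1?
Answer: 0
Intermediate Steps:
v(p) = 0
D = -21
(D + (R(6, -5) + V)²)*v(-6) = (-21 + (6 - 1)²)*0 = (-21 + 5²)*0 = (-21 + 25)*0 = 4*0 = 0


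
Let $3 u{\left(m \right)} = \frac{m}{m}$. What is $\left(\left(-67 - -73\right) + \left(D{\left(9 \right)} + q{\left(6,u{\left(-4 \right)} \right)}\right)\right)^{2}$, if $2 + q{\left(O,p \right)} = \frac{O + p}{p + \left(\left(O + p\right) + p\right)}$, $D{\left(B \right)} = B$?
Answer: $\frac{85264}{441} \approx 193.34$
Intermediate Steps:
$u{\left(m \right)} = \frac{1}{3}$ ($u{\left(m \right)} = \frac{m \frac{1}{m}}{3} = \frac{1}{3} \cdot 1 = \frac{1}{3}$)
$q{\left(O,p \right)} = -2 + \frac{O + p}{O + 3 p}$ ($q{\left(O,p \right)} = -2 + \frac{O + p}{p + \left(\left(O + p\right) + p\right)} = -2 + \frac{O + p}{p + \left(O + 2 p\right)} = -2 + \frac{O + p}{O + 3 p}$)
$\left(\left(-67 - -73\right) + \left(D{\left(9 \right)} + q{\left(6,u{\left(-4 \right)} \right)}\right)\right)^{2} = \left(\left(-67 - -73\right) + \left(9 + \frac{\left(-1\right) 6 - \frac{5}{3}}{6 + 3 \cdot \frac{1}{3}}\right)\right)^{2} = \left(\left(-67 + 73\right) + \left(9 + \frac{-6 - \frac{5}{3}}{6 + 1}\right)\right)^{2} = \left(6 + \left(9 + \frac{1}{7} \left(- \frac{23}{3}\right)\right)\right)^{2} = \left(6 + \left(9 - \frac{23}{21}\right)\right)^{2} = \left(6 + \frac{166}{21}\right)^{2} = \left(\frac{292}{21}\right)^{2} = \frac{85264}{441}$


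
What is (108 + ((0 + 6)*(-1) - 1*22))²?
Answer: 6400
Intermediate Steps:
(108 + ((0 + 6)*(-1) - 1*22))² = (108 + (6*(-1) - 22))² = (108 + (-6 - 22))² = (108 - 28)² = 80² = 6400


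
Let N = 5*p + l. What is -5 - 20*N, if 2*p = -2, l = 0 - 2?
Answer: 135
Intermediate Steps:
l = -2
p = -1 (p = (1/2)*(-2) = -1)
N = -7 (N = 5*(-1) - 2 = -5 - 2 = -7)
-5 - 20*N = -5 - 20*(-7) = -5 + 140 = 135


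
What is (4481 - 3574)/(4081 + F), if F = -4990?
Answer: -907/909 ≈ -0.99780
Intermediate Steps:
(4481 - 3574)/(4081 + F) = (4481 - 3574)/(4081 - 4990) = 907/(-909) = 907*(-1/909) = -907/909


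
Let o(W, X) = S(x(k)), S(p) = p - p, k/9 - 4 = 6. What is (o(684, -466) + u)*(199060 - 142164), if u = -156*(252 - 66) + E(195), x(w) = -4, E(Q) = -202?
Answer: -1662387328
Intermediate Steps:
k = 90 (k = 36 + 9*6 = 36 + 54 = 90)
S(p) = 0
o(W, X) = 0
u = -29218 (u = -156*(252 - 66) - 202 = -156*186 - 202 = -29016 - 202 = -29218)
(o(684, -466) + u)*(199060 - 142164) = (0 - 29218)*(199060 - 142164) = -29218*56896 = -1662387328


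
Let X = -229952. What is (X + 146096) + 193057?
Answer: 109201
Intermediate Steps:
(X + 146096) + 193057 = (-229952 + 146096) + 193057 = -83856 + 193057 = 109201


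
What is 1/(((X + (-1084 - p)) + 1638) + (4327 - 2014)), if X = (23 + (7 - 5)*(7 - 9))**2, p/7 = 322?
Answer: 1/974 ≈ 0.0010267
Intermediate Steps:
p = 2254 (p = 7*322 = 2254)
X = 361 (X = (23 + 2*(-2))**2 = (23 - 4)**2 = 19**2 = 361)
1/(((X + (-1084 - p)) + 1638) + (4327 - 2014)) = 1/(((361 + (-1084 - 1*2254)) + 1638) + (4327 - 2014)) = 1/(((361 + (-1084 - 2254)) + 1638) + 2313) = 1/(((361 - 3338) + 1638) + 2313) = 1/((-2977 + 1638) + 2313) = 1/(-1339 + 2313) = 1/974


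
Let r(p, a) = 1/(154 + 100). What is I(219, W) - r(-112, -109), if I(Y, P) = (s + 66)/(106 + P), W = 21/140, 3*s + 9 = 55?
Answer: 1233151/1617726 ≈ 0.76227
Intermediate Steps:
s = 46/3 (s = -3 + (1/3)*55 = -3 + 55/3 = 46/3 ≈ 15.333)
W = 3/20 (W = 21*(1/140) = 3/20 ≈ 0.15000)
r(p, a) = 1/254
I(Y, P) = 244/(3*(106 + P)) (I(Y, P) = (46/3 + 66)/(106 + P) = 244/(3*(106 + P)))
I(219, W) - r(-112, -109) = 244/(3*(106 + 3/20)) - 1*1/254 = 244/(3*(2123/20)) - 1/254 = (244/3)*(20/2123) - 1/254 = 4880/6369 - 1/254 = 1233151/1617726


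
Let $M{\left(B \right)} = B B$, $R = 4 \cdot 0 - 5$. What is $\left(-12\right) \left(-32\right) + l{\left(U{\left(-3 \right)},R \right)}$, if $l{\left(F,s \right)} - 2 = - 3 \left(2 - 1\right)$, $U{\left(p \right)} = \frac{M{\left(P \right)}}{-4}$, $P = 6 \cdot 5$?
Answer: $383$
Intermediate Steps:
$R = -5$ ($R = 0 - 5 = -5$)
$P = 30$
$M{\left(B \right)} = B^{2}$
$U{\left(p \right)} = -225$ ($U{\left(p \right)} = \frac{30^{2}}{-4} = 900 \left(- \frac{1}{4}\right) = -225$)
$l{\left(F,s \right)} = -1$ ($l{\left(F,s \right)} = 2 - 3 \left(2 - 1\right) = 2 - 3 = -1$)
$\left(-12\right) \left(-32\right) + l{\left(U{\left(-3 \right)},R \right)} = \left(-12\right) \left(-32\right) - 1 = 384 - 1 = 383$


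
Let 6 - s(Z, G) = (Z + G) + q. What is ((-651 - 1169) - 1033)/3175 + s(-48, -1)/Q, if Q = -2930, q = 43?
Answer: -839739/930275 ≈ -0.90268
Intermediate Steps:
s(Z, G) = -37 - G - Z (s(Z, G) = 6 - ((Z + G) + 43) = 6 - ((G + Z) + 43) = 6 - (43 + G + Z) = 6 + (-43 - G - Z) = -37 - G - Z)
((-651 - 1169) - 1033)/3175 + s(-48, -1)/Q = ((-651 - 1169) - 1033)/3175 + (-37 - 1*(-1) - 1*(-48))/(-2930) = (-1820 - 1033)*(1/3175) + (-37 + 1 + 48)*(-1/2930) = -2853*1/3175 + 12*(-1/2930) = -2853/3175 - 6/1465 = -839739/930275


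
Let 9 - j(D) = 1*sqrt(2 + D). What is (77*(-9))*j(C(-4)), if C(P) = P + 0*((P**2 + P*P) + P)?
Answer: -6237 + 693*I*sqrt(2) ≈ -6237.0 + 980.05*I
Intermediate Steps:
C(P) = P (C(P) = P + 0*((P**2 + P**2) + P) = P + 0*(2*P**2 + P) = P + 0*(P + 2*P**2) = P + 0 = P)
j(D) = 9 - sqrt(2 + D)
(77*(-9))*j(C(-4)) = (77*(-9))*(9 - sqrt(2 - 4)) = -693*(9 - sqrt(-2)) = -693*(9 - I*sqrt(2)) = -6237 + 693*I*sqrt(2)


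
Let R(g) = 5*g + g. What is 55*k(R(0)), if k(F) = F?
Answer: 0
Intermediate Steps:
R(g) = 6*g
55*k(R(0)) = 55*(6*0) = 55*0 = 0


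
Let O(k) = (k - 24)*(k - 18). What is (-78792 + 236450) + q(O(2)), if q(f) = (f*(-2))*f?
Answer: -90150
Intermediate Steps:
O(k) = (-24 + k)*(-18 + k)
q(f) = -2*f² (q(f) = (-2*f)*f = -2*f²)
(-78792 + 236450) + q(O(2)) = (-78792 + 236450) - 2*(432 + 2² - 42*2)² = 157658 - 2*(432 + 4 - 84)² = 157658 - 2*352² = 157658 - 2*123904 = 157658 - 247808 = -90150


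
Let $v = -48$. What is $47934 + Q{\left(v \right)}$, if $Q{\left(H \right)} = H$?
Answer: $47886$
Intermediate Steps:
$47934 + Q{\left(v \right)} = 47934 - 48 = 47886$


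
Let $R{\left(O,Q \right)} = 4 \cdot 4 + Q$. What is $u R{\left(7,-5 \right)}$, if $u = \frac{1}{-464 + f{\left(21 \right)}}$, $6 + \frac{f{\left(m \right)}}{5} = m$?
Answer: $- \frac{11}{389} \approx -0.028278$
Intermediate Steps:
$f{\left(m \right)} = -30 + 5 m$
$R{\left(O,Q \right)} = 16 + Q$
$u = - \frac{1}{389}$ ($u = \frac{1}{-464 + \left(-30 + 5 \cdot 21\right)} = \frac{1}{-464 + \left(-30 + 105\right)} = \frac{1}{-464 + 75} = \frac{1}{-389} = - \frac{1}{389} \approx -0.0025707$)
$u R{\left(7,-5 \right)} = - \frac{16 - 5}{389} = \left(- \frac{1}{389}\right) 11 = - \frac{11}{389}$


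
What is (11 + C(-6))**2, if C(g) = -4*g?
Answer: 1225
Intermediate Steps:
(11 + C(-6))**2 = (11 - 4*(-6))**2 = (11 + 24)**2 = 35**2 = 1225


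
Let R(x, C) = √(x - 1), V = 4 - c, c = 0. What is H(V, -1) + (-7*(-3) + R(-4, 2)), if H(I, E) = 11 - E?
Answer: 33 + I*√5 ≈ 33.0 + 2.2361*I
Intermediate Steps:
V = 4 (V = 4 - 1*0 = 4 + 0 = 4)
R(x, C) = √(-1 + x)
H(V, -1) + (-7*(-3) + R(-4, 2)) = (11 - 1*(-1)) + (-7*(-3) + √(-1 - 4)) = (11 + 1) + (21 + √(-5)) = 12 + (21 + I*√5) = 33 + I*√5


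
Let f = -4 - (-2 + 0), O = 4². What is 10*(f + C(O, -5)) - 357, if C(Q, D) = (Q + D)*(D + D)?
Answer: -1477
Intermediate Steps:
O = 16
C(Q, D) = 2*D*(D + Q) (C(Q, D) = (D + Q)*(2*D) = 2*D*(D + Q))
f = -2 (f = -4 - 1*(-2) = -4 + 2 = -2)
10*(f + C(O, -5)) - 357 = 10*(-2 + 2*(-5)*(-5 + 16)) - 357 = 10*(-2 + 2*(-5)*11) - 357 = 10*(-2 - 110) - 357 = 10*(-112) - 357 = -1120 - 357 = -1477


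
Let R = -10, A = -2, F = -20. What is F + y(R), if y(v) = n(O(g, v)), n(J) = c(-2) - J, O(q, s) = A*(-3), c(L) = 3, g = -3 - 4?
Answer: -23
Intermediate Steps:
g = -7
O(q, s) = 6 (O(q, s) = -2*(-3) = 6)
n(J) = 3 - J
y(v) = -3 (y(v) = 3 - 1*6 = 3 - 6 = -3)
F + y(R) = -20 - 3 = -23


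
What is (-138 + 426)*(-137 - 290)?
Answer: -122976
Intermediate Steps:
(-138 + 426)*(-137 - 290) = 288*(-427) = -122976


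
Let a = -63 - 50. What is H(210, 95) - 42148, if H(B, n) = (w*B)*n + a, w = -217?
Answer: -4371411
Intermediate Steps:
a = -113
H(B, n) = -113 - 217*B*n (H(B, n) = (-217*B)*n - 113 = -217*B*n - 113 = -113 - 217*B*n)
H(210, 95) - 42148 = (-113 - 217*210*95) - 42148 = (-113 - 4329150) - 42148 = -4329263 - 42148 = -4371411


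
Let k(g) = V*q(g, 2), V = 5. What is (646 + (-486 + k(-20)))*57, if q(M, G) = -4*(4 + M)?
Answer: 27360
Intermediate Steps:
q(M, G) = -16 - 4*M
k(g) = -80 - 20*g (k(g) = 5*(-16 - 4*g) = -80 - 20*g)
(646 + (-486 + k(-20)))*57 = (646 + (-486 + (-80 - 20*(-20))))*57 = (646 + (-486 + (-80 + 400)))*57 = (646 + (-486 + 320))*57 = (646 - 166)*57 = 480*57 = 27360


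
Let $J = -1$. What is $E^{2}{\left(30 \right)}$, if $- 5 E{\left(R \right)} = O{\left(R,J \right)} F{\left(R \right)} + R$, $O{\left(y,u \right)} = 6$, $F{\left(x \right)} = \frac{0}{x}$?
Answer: $36$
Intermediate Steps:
$F{\left(x \right)} = 0$
$E{\left(R \right)} = - \frac{R}{5}$ ($E{\left(R \right)} = - \frac{6 \cdot 0 + R}{5} = - \frac{0 + R}{5} = - \frac{R}{5}$)
$E^{2}{\left(30 \right)} = \left(\left(- \frac{1}{5}\right) 30\right)^{2} = \left(-6\right)^{2} = 36$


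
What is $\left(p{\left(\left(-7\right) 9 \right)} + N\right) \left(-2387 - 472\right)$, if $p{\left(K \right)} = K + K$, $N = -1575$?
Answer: $4863159$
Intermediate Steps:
$p{\left(K \right)} = 2 K$
$\left(p{\left(\left(-7\right) 9 \right)} + N\right) \left(-2387 - 472\right) = \left(2 \left(\left(-7\right) 9\right) - 1575\right) \left(-2387 - 472\right) = \left(2 \left(-63\right) - 1575\right) \left(-2387 + \left(-1591 + 1119\right)\right) = \left(-126 - 1575\right) \left(-2387 - 472\right) = \left(-1701\right) \left(-2859\right) = 4863159$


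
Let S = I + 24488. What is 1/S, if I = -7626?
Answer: 1/16862 ≈ 5.9305e-5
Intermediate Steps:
S = 16862 (S = -7626 + 24488 = 16862)
1/S = 1/16862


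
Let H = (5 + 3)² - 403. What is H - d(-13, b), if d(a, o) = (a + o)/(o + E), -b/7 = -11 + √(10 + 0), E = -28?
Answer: -4425/13 - 5*√10/91 ≈ -340.56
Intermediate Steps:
H = -339 (H = 8² - 403 = 64 - 403 = -339)
b = 77 - 7*√10 (b = -7*(-11 + √(10 + 0)) = -7*(-11 + √10) = 77 - 7*√10 ≈ 54.864)
d(a, o) = (a + o)/(-28 + o) (d(a, o) = (a + o)/(o - 28) = (a + o)/(-28 + o))
H - d(-13, b) = -339 - (-13 + (77 - 7*√10))/(-28 + (77 - 7*√10)) = -339 - (64 - 7*√10)/(49 - 7*√10)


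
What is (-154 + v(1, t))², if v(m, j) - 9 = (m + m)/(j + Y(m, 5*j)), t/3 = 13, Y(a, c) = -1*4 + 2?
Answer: 28761769/1369 ≈ 21009.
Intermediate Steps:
Y(a, c) = -2 (Y(a, c) = -4 + 2 = -2)
t = 39 (t = 3*13 = 39)
v(m, j) = 9 + 2*m/(-2 + j) (v(m, j) = 9 + (m + m)/(j - 2) = 9 + (2*m)/(-2 + j) = 9 + 2*m/(-2 + j))
(-154 + v(1, t))² = (-154 + (-18 + 2*1 + 9*39)/(-2 + 39))² = (-154 + (-18 + 2 + 351)/37)² = (-154 + (1/37)*335)² = (-154 + 335/37)² = (-5363/37)² = 28761769/1369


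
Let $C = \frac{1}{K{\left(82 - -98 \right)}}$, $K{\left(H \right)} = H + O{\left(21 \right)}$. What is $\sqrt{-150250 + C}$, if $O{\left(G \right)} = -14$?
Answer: $\frac{i \sqrt{4140288834}}{166} \approx 387.62 i$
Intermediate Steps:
$K{\left(H \right)} = -14 + H$ ($K{\left(H \right)} = H - 14 = -14 + H$)
$C = \frac{1}{166}$ ($C = \frac{1}{-14 + \left(82 - -98\right)} = \frac{1}{-14 + \left(82 + 98\right)} = \frac{1}{-14 + 180} = \frac{1}{166} \approx 0.0060241$)
$\sqrt{-150250 + C} = \sqrt{-150250 + \frac{1}{166}} = \sqrt{- \frac{24941499}{166}} = \frac{i \sqrt{4140288834}}{166}$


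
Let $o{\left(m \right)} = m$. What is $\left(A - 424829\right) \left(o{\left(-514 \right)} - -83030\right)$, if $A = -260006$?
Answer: $-56509844860$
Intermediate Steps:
$\left(A - 424829\right) \left(o{\left(-514 \right)} - -83030\right) = \left(-260006 - 424829\right) \left(-514 - -83030\right) = - 684835 \left(-514 + \left(-155136 + 238166\right)\right) = - 684835 \left(-514 + 83030\right) = \left(-684835\right) 82516 = -56509844860$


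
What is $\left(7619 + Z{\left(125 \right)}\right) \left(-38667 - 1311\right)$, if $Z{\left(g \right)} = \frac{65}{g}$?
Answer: $- \frac{7615329264}{25} \approx -3.0461 \cdot 10^{8}$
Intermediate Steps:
$\left(7619 + Z{\left(125 \right)}\right) \left(-38667 - 1311\right) = \left(7619 + \frac{65}{125}\right) \left(-38667 - 1311\right) = \left(7619 + 65 \cdot \frac{1}{125}\right) \left(-39978\right) = \left(7619 + \frac{13}{25}\right) \left(-39978\right) = \frac{190488}{25} \left(-39978\right) = - \frac{7615329264}{25}$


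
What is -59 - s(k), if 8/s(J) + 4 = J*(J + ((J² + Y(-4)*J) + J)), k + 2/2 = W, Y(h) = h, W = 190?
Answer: -394109565/6679823 ≈ -59.000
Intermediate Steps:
k = 189 (k = -1 + 190 = 189)
s(J) = 8/(-4 + J*(J² - 2*J)) (s(J) = 8/(-4 + J*(J + ((J² - 4*J) + J))) = 8/(-4 + J*(J + (J² - 3*J))) = 8/(-4 + J*(J² - 2*J)))
-59 - s(k) = -59 - 8/(-4 + 189³ - 2*189²) = -59 - 8/(-4 + 6751269 - 2*35721) = -59 - 8/(-4 + 6751269 - 71442) = -59 - 8/6679823 = -394109565/6679823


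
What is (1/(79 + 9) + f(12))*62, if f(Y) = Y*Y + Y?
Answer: 425599/44 ≈ 9672.7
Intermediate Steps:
f(Y) = Y + Y**2 (f(Y) = Y**2 + Y = Y + Y**2)
(1/(79 + 9) + f(12))*62 = (1/(79 + 9) + 12*(1 + 12))*62 = (1/88 + 12*13)*62 = (1/88 + 156)*62 = (13729/88)*62 = 425599/44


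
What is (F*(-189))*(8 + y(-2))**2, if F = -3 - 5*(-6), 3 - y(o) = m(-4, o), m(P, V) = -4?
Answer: -1148175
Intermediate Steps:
y(o) = 7 (y(o) = 3 - 1*(-4) = 3 + 4 = 7)
F = 27 (F = -3 + 30 = 27)
(F*(-189))*(8 + y(-2))**2 = (27*(-189))*(8 + 7)**2 = -5103*15**2 = -5103*225 = -1148175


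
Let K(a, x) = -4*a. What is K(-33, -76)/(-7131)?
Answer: -44/2377 ≈ -0.018511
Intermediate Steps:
K(-33, -76)/(-7131) = -4*(-33)/(-7131) = 132*(-1/7131) = -44/2377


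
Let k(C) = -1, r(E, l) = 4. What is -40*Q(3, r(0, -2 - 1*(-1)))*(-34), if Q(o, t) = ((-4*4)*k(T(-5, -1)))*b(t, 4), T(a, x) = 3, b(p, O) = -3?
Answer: -65280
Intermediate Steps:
Q(o, t) = -48 (Q(o, t) = (-4*4*(-1))*(-3) = -16*(-1)*(-3) = 16*(-3) = -48)
-40*Q(3, r(0, -2 - 1*(-1)))*(-34) = -40*(-48)*(-34) = 1920*(-34) = -65280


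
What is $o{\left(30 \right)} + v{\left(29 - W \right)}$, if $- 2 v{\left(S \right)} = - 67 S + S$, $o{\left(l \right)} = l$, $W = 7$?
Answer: $756$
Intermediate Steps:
$v{\left(S \right)} = 33 S$ ($v{\left(S \right)} = - \frac{- 67 S + S}{2} = - \frac{\left(-66\right) S}{2} = 33 S$)
$o{\left(30 \right)} + v{\left(29 - W \right)} = 30 + 33 \left(29 - 7\right) = 30 + 33 \cdot 22 = 30 + 726 = 756$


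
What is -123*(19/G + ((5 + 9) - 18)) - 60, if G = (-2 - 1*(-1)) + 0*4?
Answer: 2769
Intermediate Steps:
G = -1 (G = (-2 + 1) + 0 = -1 + 0 = -1)
-123*(19/G + ((5 + 9) - 18)) - 60 = -123*(19/(-1) + ((5 + 9) - 18)) - 60 = -123*(19*(-1) + (14 - 18)) - 60 = -123*(-19 - 4) - 60 = -123*(-23) - 60 = 2829 - 60 = 2769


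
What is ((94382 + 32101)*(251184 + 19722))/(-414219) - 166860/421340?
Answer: -12664285730319/153093889 ≈ -82722.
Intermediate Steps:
((94382 + 32101)*(251184 + 19722))/(-414219) - 166860/421340 = (126483*270906)*(-1/414219) - 166860*1/421340 = 34265003598*(-1/414219) - 8343/21067 = -601140414/7267 - 8343/21067 = -12664285730319/153093889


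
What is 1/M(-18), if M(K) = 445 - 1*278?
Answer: 1/167 ≈ 0.0059880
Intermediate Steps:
M(K) = 167 (M(K) = 445 - 278 = 167)
1/M(-18) = 1/167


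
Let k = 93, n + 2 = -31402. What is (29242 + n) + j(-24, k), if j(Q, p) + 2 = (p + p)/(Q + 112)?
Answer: -95123/44 ≈ -2161.9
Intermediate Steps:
n = -31404 (n = -2 - 31402 = -31404)
j(Q, p) = -2 + 2*p/(112 + Q) (j(Q, p) = -2 + (p + p)/(Q + 112) = -2 + (2*p)/(112 + Q) = -2 + 2*p/(112 + Q))
(29242 + n) + j(-24, k) = (29242 - 31404) + 2*(-112 + 93 - 1*(-24))/(112 - 24) = -2162 + 2*(-112 + 93 + 24)/88 = -2162 + 2*(1/88)*5 = -2162 + 5/44 = -95123/44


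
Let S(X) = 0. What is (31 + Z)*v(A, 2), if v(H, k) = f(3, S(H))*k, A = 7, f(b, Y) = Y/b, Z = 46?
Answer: 0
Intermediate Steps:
v(H, k) = 0 (v(H, k) = (0/3)*k = (0*(⅓))*k = 0*k = 0)
(31 + Z)*v(A, 2) = (31 + 46)*0 = 77*0 = 0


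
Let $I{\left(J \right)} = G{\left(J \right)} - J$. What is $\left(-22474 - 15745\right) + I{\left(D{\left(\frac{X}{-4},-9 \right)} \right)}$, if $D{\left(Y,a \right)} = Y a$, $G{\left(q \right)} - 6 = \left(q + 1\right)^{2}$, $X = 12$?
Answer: $-37456$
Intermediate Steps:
$G{\left(q \right)} = 6 + \left(1 + q\right)^{2}$ ($G{\left(q \right)} = 6 + \left(q + 1\right)^{2} = 6 + \left(1 + q\right)^{2}$)
$I{\left(J \right)} = 6 + \left(1 + J\right)^{2} - J$ ($I{\left(J \right)} = \left(6 + \left(1 + J\right)^{2}\right) - J = 6 + \left(1 + J\right)^{2} - J$)
$\left(-22474 - 15745\right) + I{\left(D{\left(\frac{X}{-4},-9 \right)} \right)} = \left(-22474 - 15745\right) + \left(7 + \frac{12}{-4} \left(-9\right) + \left(\frac{12}{-4} \left(-9\right)\right)^{2}\right) = -38219 + \left(7 + 12 \left(- \frac{1}{4}\right) \left(-9\right) + \left(12 \left(- \frac{1}{4}\right) \left(-9\right)\right)^{2}\right) = -38219 + \left(7 - -27 + \left(\left(-3\right) \left(-9\right)\right)^{2}\right) = -38219 + \left(7 + 27 + 27^{2}\right) = -38219 + \left(7 + 27 + 729\right) = -38219 + 763 = -37456$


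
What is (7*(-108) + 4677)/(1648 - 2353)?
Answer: -1307/235 ≈ -5.5617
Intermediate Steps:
(7*(-108) + 4677)/(1648 - 2353) = (-756 + 4677)/(-705) = 3921*(-1/705) = -1307/235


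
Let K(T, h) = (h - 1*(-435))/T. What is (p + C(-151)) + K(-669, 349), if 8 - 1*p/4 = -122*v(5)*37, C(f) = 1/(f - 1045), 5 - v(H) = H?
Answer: 24665635/800124 ≈ 30.827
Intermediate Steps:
v(H) = 5 - H
C(f) = 1/(-1045 + f)
p = 32 (p = 32 - 4*(-122*(5 - 1*5))*37 = 32 - 4*(-122*(5 - 5))*37 = 32 - 4*(-122*0)*37 = 32 - 0*37 = 32 - 4*0 = 32 + 0 = 32)
K(T, h) = (435 + h)/T (K(T, h) = (h + 435)/T = (435 + h)/T)
(p + C(-151)) + K(-669, 349) = (32 + 1/(-1045 - 151)) + (435 + 349)/(-669) = (32 + 1/(-1196)) - 1/669*784 = (32 - 1/1196) - 784/669 = 38271/1196 - 784/669 = 24665635/800124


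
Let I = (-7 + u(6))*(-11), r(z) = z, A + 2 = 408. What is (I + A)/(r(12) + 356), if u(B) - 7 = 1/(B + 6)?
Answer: 4861/4416 ≈ 1.1008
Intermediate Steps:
A = 406 (A = -2 + 408 = 406)
u(B) = 7 + 1/(6 + B) (u(B) = 7 + 1/(B + 6) = 7 + 1/(6 + B))
I = -11/12 (I = (-7 + (43 + 7*6)/(6 + 6))*(-11) = (-7 + (43 + 42)/12)*(-11) = (-7 + (1/12)*85)*(-11) = (-7 + 85/12)*(-11) = (1/12)*(-11) = -11/12 ≈ -0.91667)
(I + A)/(r(12) + 356) = (-11/12 + 406)/(12 + 356) = (4861/12)/368 = (4861/12)*(1/368) = 4861/4416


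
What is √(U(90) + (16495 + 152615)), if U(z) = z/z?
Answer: √169111 ≈ 411.23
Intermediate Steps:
U(z) = 1
√(U(90) + (16495 + 152615)) = √(1 + (16495 + 152615)) = √(1 + 169110) = √169111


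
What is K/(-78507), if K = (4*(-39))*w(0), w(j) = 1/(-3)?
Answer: -4/6039 ≈ -0.00066236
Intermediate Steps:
w(j) = -⅓
K = 52 (K = (4*(-39))*(-⅓) = -156*(-⅓) = 52)
K/(-78507) = 52/(-78507) = 52*(-1/78507) = -4/6039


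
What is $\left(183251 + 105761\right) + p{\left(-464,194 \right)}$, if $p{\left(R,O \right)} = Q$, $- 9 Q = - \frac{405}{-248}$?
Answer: $\frac{71674931}{248} \approx 2.8901 \cdot 10^{5}$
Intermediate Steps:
$Q = - \frac{45}{248}$ ($Q = - \frac{\left(-405\right) \frac{1}{-248}}{9} = - \frac{\left(-405\right) \left(- \frac{1}{248}\right)}{9} = \left(- \frac{1}{9}\right) \frac{405}{248} = - \frac{45}{248} \approx -0.18145$)
$p{\left(R,O \right)} = - \frac{45}{248}$
$\left(183251 + 105761\right) + p{\left(-464,194 \right)} = \left(183251 + 105761\right) - \frac{45}{248} = 289012 - \frac{45}{248} = \frac{71674931}{248}$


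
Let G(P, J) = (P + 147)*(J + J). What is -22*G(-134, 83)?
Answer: -47476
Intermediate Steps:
G(P, J) = 2*J*(147 + P) (G(P, J) = (147 + P)*(2*J) = 2*J*(147 + P))
-22*G(-134, 83) = -44*83*(147 - 134) = -44*83*13 = -22*2158 = -47476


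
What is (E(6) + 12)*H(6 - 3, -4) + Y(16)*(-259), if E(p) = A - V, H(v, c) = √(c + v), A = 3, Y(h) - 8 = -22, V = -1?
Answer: 3626 + 16*I ≈ 3626.0 + 16.0*I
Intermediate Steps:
Y(h) = -14 (Y(h) = 8 - 22 = -14)
E(p) = 4 (E(p) = 3 - 1*(-1) = 3 + 1 = 4)
(E(6) + 12)*H(6 - 3, -4) + Y(16)*(-259) = (4 + 12)*√(-4 + (6 - 3)) - 14*(-259) = 16*√(-4 + 3) + 3626 = 16*√(-1) + 3626 = 16*I + 3626 = 3626 + 16*I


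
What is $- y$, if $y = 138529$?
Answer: $-138529$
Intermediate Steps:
$- y = \left(-1\right) 138529 = -138529$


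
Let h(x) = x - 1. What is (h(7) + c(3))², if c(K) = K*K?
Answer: 225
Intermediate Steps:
h(x) = -1 + x
c(K) = K²
(h(7) + c(3))² = ((-1 + 7) + 3²)² = (6 + 9)² = 15² = 225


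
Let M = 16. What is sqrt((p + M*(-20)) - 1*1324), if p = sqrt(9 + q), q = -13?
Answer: sqrt(-1644 + 2*I) ≈ 0.0247 + 40.546*I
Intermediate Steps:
p = 2*I (p = sqrt(9 - 13) = sqrt(-4) = 2*I ≈ 2.0*I)
sqrt((p + M*(-20)) - 1*1324) = sqrt((2*I + 16*(-20)) - 1*1324) = sqrt((2*I - 320) - 1324) = sqrt((-320 + 2*I) - 1324) = sqrt(-1644 + 2*I)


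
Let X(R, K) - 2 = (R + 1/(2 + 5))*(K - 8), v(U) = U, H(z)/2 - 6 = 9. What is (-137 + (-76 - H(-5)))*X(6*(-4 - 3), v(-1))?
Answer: -644193/7 ≈ -92028.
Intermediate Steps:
H(z) = 30 (H(z) = 12 + 2*9 = 12 + 18 = 30)
X(R, K) = 2 + (-8 + K)*(⅐ + R) (X(R, K) = 2 + (R + 1/(2 + 5))*(K - 8) = 2 + (R + 1/7)*(-8 + K) = 2 + (R + ⅐)*(-8 + K) = 2 + (⅐ + R)*(-8 + K) = 2 + (-8 + K)*(⅐ + R))
(-137 + (-76 - H(-5)))*X(6*(-4 - 3), v(-1)) = (-137 + (-76 - 1*30))*(6/7 - 48*(-4 - 3) + (⅐)*(-1) - 6*(-4 - 3)) = (-137 + (-76 - 30))*(6/7 - 48*(-7) - ⅐ - 6*(-7)) = (-137 - 106)*(6/7 - 8*(-42) - ⅐ - 1*(-42)) = -243*(6/7 + 336 - ⅐ + 42) = -243*2651/7 = -644193/7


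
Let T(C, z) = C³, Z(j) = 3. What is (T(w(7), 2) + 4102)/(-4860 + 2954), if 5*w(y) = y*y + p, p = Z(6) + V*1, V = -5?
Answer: -616573/238250 ≈ -2.5879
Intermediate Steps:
p = -2 (p = 3 - 5*1 = 3 - 5 = -2)
w(y) = -⅖ + y²/5 (w(y) = (y*y - 2)/5 = (y² - 2)/5 = (-2 + y²)/5 = -⅖ + y²/5)
(T(w(7), 2) + 4102)/(-4860 + 2954) = ((-⅖ + (⅕)*7²)³ + 4102)/(-4860 + 2954) = ((-⅖ + (⅕)*49)³ + 4102)/(-1906) = ((-⅖ + 49/5)³ + 4102)*(-1/1906) = ((47/5)³ + 4102)*(-1/1906) = (103823/125 + 4102)*(-1/1906) = (616573/125)*(-1/1906) = -616573/238250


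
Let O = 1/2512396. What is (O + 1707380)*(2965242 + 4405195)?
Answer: 31616334771501214197/2512396 ≈ 1.2584e+13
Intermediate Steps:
O = 1/2512396 ≈ 3.9803e-7
(O + 1707380)*(2965242 + 4405195) = (1/2512396 + 1707380)*(2965242 + 4405195) = (4289614682481/2512396)*7370437 = 31616334771501214197/2512396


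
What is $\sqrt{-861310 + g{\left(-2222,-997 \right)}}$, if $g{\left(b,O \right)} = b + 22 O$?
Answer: $i \sqrt{885466} \approx 940.99 i$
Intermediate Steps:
$\sqrt{-861310 + g{\left(-2222,-997 \right)}} = \sqrt{-861310 + \left(-2222 + 22 \left(-997\right)\right)} = \sqrt{-861310 - 24156} = \sqrt{-885466} = i \sqrt{885466}$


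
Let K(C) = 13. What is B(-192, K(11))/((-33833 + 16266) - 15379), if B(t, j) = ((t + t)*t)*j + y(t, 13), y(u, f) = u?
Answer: -159712/5491 ≈ -29.086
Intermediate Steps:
B(t, j) = t + 2*j*t² (B(t, j) = ((t + t)*t)*j + t = ((2*t)*t)*j + t = (2*t²)*j + t = 2*j*t² + t = t + 2*j*t²)
B(-192, K(11))/((-33833 + 16266) - 15379) = (-192*(1 + 2*13*(-192)))/((-33833 + 16266) - 15379) = (-192*(1 - 4992))/(-17567 - 15379) = -192*(-4991)/(-32946) = 958272*(-1/32946) = -159712/5491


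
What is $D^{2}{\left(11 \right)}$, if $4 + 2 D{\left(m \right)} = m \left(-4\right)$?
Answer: $576$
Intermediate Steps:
$D{\left(m \right)} = -2 - 2 m$ ($D{\left(m \right)} = -2 + \frac{m \left(-4\right)}{2} = -2 + \frac{\left(-4\right) m}{2} = -2 - 2 m$)
$D^{2}{\left(11 \right)} = \left(-2 - 22\right)^{2} = \left(-24\right)^{2} = 576$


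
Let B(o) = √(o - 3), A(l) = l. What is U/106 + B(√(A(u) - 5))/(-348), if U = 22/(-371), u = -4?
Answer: -11/19663 - √(-3 + 3*I)/348 ≈ -0.0028245 - 0.0054683*I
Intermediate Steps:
U = -22/371 (U = 22*(-1/371) = -22/371 ≈ -0.059299)
B(o) = √(-3 + o)
U/106 + B(√(A(u) - 5))/(-348) = -22/371/106 + √(-3 + √(-4 - 5))/(-348) = -22/371*1/106 + √(-3 + √(-9))*(-1/348) = -11/19663 + √(-3 + 3*I)*(-1/348) = -11/19663 - √(-3 + 3*I)/348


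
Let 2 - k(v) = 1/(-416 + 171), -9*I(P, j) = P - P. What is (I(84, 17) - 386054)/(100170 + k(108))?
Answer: -94583230/24542141 ≈ -3.8539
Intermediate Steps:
I(P, j) = 0 (I(P, j) = -(P - P)/9 = -⅑*0 = 0)
k(v) = 491/245 (k(v) = 2 - 1/(-416 + 171) = 2 - 1/(-245) = 2 - 1*(-1/245) = 2 + 1/245 = 491/245)
(I(84, 17) - 386054)/(100170 + k(108)) = (0 - 386054)/(100170 + 491/245) = -386054/24542141/245 = -386054*245/24542141 = -94583230/24542141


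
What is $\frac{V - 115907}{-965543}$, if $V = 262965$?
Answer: $- \frac{147058}{965543} \approx -0.15231$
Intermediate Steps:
$\frac{V - 115907}{-965543} = \frac{262965 - 115907}{-965543} = \left(262965 - 115907\right) \left(- \frac{1}{965543}\right) = 147058 \left(- \frac{1}{965543}\right) = - \frac{147058}{965543}$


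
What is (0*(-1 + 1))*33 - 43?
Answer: -43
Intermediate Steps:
(0*(-1 + 1))*33 - 43 = (0*0)*33 - 43 = 0*33 - 43 = 0 - 43 = -43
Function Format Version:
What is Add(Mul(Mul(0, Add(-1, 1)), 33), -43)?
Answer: -43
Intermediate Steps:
Add(Mul(Mul(0, Add(-1, 1)), 33), -43) = Add(Mul(Mul(0, 0), 33), -43) = Add(Mul(0, 33), -43) = Add(0, -43) = -43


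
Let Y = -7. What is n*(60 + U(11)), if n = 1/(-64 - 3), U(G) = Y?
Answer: -53/67 ≈ -0.79105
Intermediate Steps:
U(G) = -7
n = -1/67 (n = 1/(-67) = -1/67 ≈ -0.014925)
n*(60 + U(11)) = -(60 - 7)/67 = -1/67*53 = -53/67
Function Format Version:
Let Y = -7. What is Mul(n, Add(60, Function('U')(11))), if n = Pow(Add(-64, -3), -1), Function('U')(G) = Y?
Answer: Rational(-53, 67) ≈ -0.79105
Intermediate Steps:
Function('U')(G) = -7
n = Rational(-1, 67) (n = Pow(-67, -1) = Rational(-1, 67) ≈ -0.014925)
Mul(n, Add(60, Function('U')(11))) = Mul(Rational(-1, 67), Add(60, -7)) = Mul(Rational(-1, 67), 53) = Rational(-53, 67)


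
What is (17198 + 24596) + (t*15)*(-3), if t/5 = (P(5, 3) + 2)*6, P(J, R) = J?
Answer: 32344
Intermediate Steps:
t = 210 (t = 5*((5 + 2)*6) = 5*(7*6) = 5*42 = 210)
(17198 + 24596) + (t*15)*(-3) = (17198 + 24596) + (210*15)*(-3) = 41794 + 3150*(-3) = 41794 - 9450 = 32344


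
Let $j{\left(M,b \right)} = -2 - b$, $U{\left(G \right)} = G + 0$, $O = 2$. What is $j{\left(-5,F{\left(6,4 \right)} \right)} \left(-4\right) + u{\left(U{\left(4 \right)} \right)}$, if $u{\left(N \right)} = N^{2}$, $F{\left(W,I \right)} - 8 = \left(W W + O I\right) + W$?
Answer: $256$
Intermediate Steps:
$F{\left(W,I \right)} = 8 + W + W^{2} + 2 I$ ($F{\left(W,I \right)} = 8 + \left(\left(W W + 2 I\right) + W\right) = 8 + \left(\left(W^{2} + 2 I\right) + W\right) = 8 + \left(W + W^{2} + 2 I\right) = 8 + W + W^{2} + 2 I$)
$U{\left(G \right)} = G$
$j{\left(-5,F{\left(6,4 \right)} \right)} \left(-4\right) + u{\left(U{\left(4 \right)} \right)} = \left(-2 - \left(8 + 6 + 6^{2} + 2 \cdot 4\right)\right) \left(-4\right) + 4^{2} = \left(-2 - \left(8 + 6 + 36 + 8\right)\right) \left(-4\right) + 16 = \left(-2 - 58\right) \left(-4\right) + 16 = \left(-60\right) \left(-4\right) + 16 = 240 + 16 = 256$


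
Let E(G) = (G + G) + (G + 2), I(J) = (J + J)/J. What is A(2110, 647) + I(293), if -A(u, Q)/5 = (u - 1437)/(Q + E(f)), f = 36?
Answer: -1851/757 ≈ -2.4452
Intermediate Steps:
I(J) = 2 (I(J) = (2*J)/J = 2)
E(G) = 2 + 3*G (E(G) = 2*G + (2 + G) = 2 + 3*G)
A(u, Q) = -5*(-1437 + u)/(110 + Q) (A(u, Q) = -5*(u - 1437)/(Q + (2 + 3*36)) = -5*(-1437 + u)/(Q + (2 + 108)) = -5*(-1437 + u)/(Q + 110) = -5*(-1437 + u)/(110 + Q))
A(2110, 647) + I(293) = 5*(1437 - 1*2110)/(110 + 647) + 2 = 5*(1437 - 2110)/757 + 2 = 5*(1/757)*(-673) + 2 = -3365/757 + 2 = -1851/757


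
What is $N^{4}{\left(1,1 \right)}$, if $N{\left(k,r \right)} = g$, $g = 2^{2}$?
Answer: $256$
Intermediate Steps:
$g = 4$
$N{\left(k,r \right)} = 4$
$N^{4}{\left(1,1 \right)} = 4^{4} = 256$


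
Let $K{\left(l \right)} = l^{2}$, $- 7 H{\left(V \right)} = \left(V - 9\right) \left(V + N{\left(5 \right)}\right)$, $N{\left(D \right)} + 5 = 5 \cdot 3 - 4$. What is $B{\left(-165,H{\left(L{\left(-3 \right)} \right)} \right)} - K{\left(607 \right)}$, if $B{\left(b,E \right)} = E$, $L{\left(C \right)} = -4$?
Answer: $- \frac{2579117}{7} \approx -3.6845 \cdot 10^{5}$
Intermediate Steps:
$N{\left(D \right)} = 6$ ($N{\left(D \right)} = -5 + \left(5 \cdot 3 - 4\right) = -5 + \left(15 - 4\right) = -5 + 11 = 6$)
$H{\left(V \right)} = - \frac{\left(-9 + V\right) \left(6 + V\right)}{7}$ ($H{\left(V \right)} = - \frac{\left(V - 9\right) \left(V + 6\right)}{7} = - \frac{\left(-9 + V\right) \left(6 + V\right)}{7}$)
$B{\left(-165,H{\left(L{\left(-3 \right)} \right)} \right)} - K{\left(607 \right)} = \left(\frac{54}{7} - \frac{\left(-4\right)^{2}}{7} + \frac{3}{7} \left(-4\right)\right) - 607^{2} = \left(\frac{54}{7} - \frac{16}{7} - \frac{12}{7}\right) - 368449 = \frac{26}{7} - 368449 = - \frac{2579117}{7}$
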